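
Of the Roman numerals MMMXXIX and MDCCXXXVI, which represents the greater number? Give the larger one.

MMMXXIX = 3029
MDCCXXXVI = 1736
3029 is larger

MMMXXIX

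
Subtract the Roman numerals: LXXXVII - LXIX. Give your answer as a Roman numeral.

LXXXVII = 87
LXIX = 69
87 - 69 = 18

XVIII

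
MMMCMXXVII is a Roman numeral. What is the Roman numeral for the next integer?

MMMCMXXVII = 3927; next is 3928

MMMCMXXVIII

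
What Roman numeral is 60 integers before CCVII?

CCVII = 207
207 - 60 = 147

CXLVII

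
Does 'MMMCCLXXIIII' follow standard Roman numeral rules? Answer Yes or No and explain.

'MMMCCLXXIIII': More than 3 consecutive I's

No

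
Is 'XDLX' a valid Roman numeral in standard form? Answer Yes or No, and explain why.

'XDLX': Invalid subtractive combination: XD

No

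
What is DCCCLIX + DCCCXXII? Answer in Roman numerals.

DCCCLIX = 859
DCCCXXII = 822
859 + 822 = 1681

MDCLXXXI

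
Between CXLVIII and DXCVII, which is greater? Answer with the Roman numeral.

CXLVIII = 148
DXCVII = 597
597 is larger

DXCVII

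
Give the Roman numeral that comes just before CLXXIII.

CLXXIII = 173; previous is 172

CLXXII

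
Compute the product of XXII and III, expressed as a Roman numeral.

XXII = 22
III = 3
22 × 3 = 66

LXVI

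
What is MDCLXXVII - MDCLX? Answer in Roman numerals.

MDCLXXVII = 1677
MDCLX = 1660
1677 - 1660 = 17

XVII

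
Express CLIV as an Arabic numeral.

CLIV: C=100, L=50, IV=4
100 + 50 + 4 = 154

154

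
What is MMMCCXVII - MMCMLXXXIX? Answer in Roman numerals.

MMMCCXVII = 3217
MMCMLXXXIX = 2989
3217 - 2989 = 228

CCXXVIII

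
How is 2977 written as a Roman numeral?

Convert 2977 to Roman numerals:
  2977 contains 2×1000 (MM)
  977 contains 1×900 (CM)
  77 contains 1×50 (L)
  27 contains 2×10 (XX)
  7 contains 1×5 (V)
  2 contains 2×1 (II)

MMCMLXXVII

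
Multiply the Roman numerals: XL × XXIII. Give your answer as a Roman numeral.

XL = 40
XXIII = 23
40 × 23 = 920

CMXX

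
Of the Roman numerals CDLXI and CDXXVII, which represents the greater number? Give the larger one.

CDLXI = 461
CDXXVII = 427
461 is larger

CDLXI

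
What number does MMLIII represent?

MMLIII: M=1000, M=1000, L=50, I=1, I=1, I=1
1000 + 1000 + 50 + 1 + 1 + 1 = 2053

2053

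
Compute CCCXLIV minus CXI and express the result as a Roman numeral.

CCCXLIV = 344
CXI = 111
344 - 111 = 233

CCXXXIII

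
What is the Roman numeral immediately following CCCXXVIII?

CCCXXVIII = 328, so the next integer is 328 + 1 = 329

CCCXXIX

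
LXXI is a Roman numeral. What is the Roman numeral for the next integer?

LXXI = 71, so the next integer is 71 + 1 = 72

LXXII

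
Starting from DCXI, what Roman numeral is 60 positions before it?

DCXI = 611
611 - 60 = 551

DLI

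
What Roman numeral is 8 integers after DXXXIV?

DXXXIV = 534
534 + 8 = 542

DXLII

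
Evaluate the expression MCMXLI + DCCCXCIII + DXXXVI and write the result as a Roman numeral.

MCMXLI = 1941, DCCCXCIII = 893, DXXXVI = 536
1941 + 893 = 2834
2834 + 536 = 3370

MMMCCCLXX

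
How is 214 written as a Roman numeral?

Convert 214 to Roman numerals:
  214 contains 2×100 (CC)
  14 contains 1×10 (X)
  4 contains 1×4 (IV)

CCXIV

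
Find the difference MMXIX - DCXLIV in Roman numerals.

MMXIX = 2019
DCXLIV = 644
2019 - 644 = 1375

MCCCLXXV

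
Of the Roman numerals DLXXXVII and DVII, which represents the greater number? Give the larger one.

DLXXXVII = 587
DVII = 507
587 is larger

DLXXXVII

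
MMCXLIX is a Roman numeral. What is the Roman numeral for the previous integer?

MMCXLIX = 2149, so the previous integer is 2149 - 1 = 2148

MMCXLVIII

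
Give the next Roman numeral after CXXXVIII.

CXXXVIII = 138; next is 139

CXXXIX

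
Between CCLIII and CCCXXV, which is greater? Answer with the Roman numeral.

CCLIII = 253
CCCXXV = 325
325 is larger

CCCXXV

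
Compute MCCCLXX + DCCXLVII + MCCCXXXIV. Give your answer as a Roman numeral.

MCCCLXX = 1370, DCCXLVII = 747, MCCCXXXIV = 1334
1370 + 747 = 2117
2117 + 1334 = 3451

MMMCDLI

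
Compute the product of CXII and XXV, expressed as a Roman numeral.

CXII = 112
XXV = 25
112 × 25 = 2800

MMDCCC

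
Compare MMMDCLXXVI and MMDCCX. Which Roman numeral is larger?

MMMDCLXXVI = 3676
MMDCCX = 2710
3676 is larger

MMMDCLXXVI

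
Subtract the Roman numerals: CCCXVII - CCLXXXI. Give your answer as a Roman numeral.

CCCXVII = 317
CCLXXXI = 281
317 - 281 = 36

XXXVI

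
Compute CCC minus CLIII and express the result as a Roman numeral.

CCC = 300
CLIII = 153
300 - 153 = 147

CXLVII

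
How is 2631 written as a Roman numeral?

Convert 2631 to Roman numerals:
  2631 contains 2×1000 (MM)
  631 contains 1×500 (D)
  131 contains 1×100 (C)
  31 contains 3×10 (XXX)
  1 contains 1×1 (I)

MMDCXXXI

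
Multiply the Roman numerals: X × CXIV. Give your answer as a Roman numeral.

X = 10
CXIV = 114
10 × 114 = 1140

MCXL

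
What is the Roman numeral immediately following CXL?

CXL = 140, so the next integer is 140 + 1 = 141

CXLI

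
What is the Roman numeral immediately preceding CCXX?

CCXX = 220; previous is 219

CCXIX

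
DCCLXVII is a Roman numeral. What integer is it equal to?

DCCLXVII: D=500, C=100, C=100, L=50, X=10, V=5, I=1, I=1
500 + 100 + 100 + 50 + 10 + 5 + 1 + 1 = 767

767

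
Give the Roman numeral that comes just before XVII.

XVII = 17, so the previous integer is 17 - 1 = 16

XVI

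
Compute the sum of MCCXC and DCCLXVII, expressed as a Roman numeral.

MCCXC = 1290
DCCLXVII = 767
1290 + 767 = 2057

MMLVII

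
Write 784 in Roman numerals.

Convert 784 to Roman numerals:
  784 contains 1×500 (D)
  284 contains 2×100 (CC)
  84 contains 1×50 (L)
  34 contains 3×10 (XXX)
  4 contains 1×4 (IV)

DCCLXXXIV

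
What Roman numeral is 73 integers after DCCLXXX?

DCCLXXX = 780
780 + 73 = 853

DCCCLIII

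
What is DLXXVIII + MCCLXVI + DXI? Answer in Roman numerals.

DLXXVIII = 578, MCCLXVI = 1266, DXI = 511
578 + 1266 = 1844
1844 + 511 = 2355

MMCCCLV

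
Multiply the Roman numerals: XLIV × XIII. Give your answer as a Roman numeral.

XLIV = 44
XIII = 13
44 × 13 = 572

DLXXII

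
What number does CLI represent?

CLI: C=100, L=50, I=1
100 + 50 + 1 = 151

151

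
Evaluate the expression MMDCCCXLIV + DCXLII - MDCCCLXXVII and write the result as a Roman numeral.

MMDCCCXLIV = 2844, DCXLII = 642, MDCCCLXXVII = 1877
2844 + 642 = 3486
3486 - 1877 = 1609

MDCIX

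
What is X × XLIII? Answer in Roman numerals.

X = 10
XLIII = 43
10 × 43 = 430

CDXXX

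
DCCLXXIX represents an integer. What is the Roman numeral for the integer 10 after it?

DCCLXXIX = 779
779 + 10 = 789

DCCLXXXIX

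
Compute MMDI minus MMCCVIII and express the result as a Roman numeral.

MMDI = 2501
MMCCVIII = 2208
2501 - 2208 = 293

CCXCIII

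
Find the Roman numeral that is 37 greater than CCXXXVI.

CCXXXVI = 236
236 + 37 = 273

CCLXXIII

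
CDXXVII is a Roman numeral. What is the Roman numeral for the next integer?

CDXXVII = 427, so the next integer is 427 + 1 = 428

CDXXVIII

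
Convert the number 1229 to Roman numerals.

Convert 1229 to Roman numerals:
  1229 contains 1×1000 (M)
  229 contains 2×100 (CC)
  29 contains 2×10 (XX)
  9 contains 1×9 (IX)

MCCXXIX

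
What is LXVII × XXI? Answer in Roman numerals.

LXVII = 67
XXI = 21
67 × 21 = 1407

MCDVII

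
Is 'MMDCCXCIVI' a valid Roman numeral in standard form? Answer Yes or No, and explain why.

'MMDCCXCIVI': I cannot come right after the subtractive pair IV: once I is subtracted in IV, the next symbol must be smaller than I

No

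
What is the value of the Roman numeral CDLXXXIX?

CDLXXXIX: CD=400, L=50, X=10, X=10, X=10, IX=9
400 + 50 + 10 + 10 + 10 + 9 = 489

489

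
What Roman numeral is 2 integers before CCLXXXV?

CCLXXXV = 285
285 - 2 = 283

CCLXXXIII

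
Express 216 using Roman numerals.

Convert 216 to Roman numerals:
  216 contains 2×100 (CC)
  16 contains 1×10 (X)
  6 contains 1×5 (V)
  1 contains 1×1 (I)

CCXVI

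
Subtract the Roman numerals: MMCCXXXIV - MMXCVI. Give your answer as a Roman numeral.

MMCCXXXIV = 2234
MMXCVI = 2096
2234 - 2096 = 138

CXXXVIII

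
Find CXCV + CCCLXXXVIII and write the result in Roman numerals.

CXCV = 195
CCCLXXXVIII = 388
195 + 388 = 583

DLXXXIII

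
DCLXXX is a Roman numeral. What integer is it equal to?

DCLXXX: D=500, C=100, L=50, X=10, X=10, X=10
500 + 100 + 50 + 10 + 10 + 10 = 680

680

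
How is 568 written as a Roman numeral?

Convert 568 to Roman numerals:
  568 contains 1×500 (D)
  68 contains 1×50 (L)
  18 contains 1×10 (X)
  8 contains 1×5 (V)
  3 contains 3×1 (III)

DLXVIII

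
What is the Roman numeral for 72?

Convert 72 to Roman numerals:
  72 contains 1×50 (L)
  22 contains 2×10 (XX)
  2 contains 2×1 (II)

LXXII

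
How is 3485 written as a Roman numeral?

Convert 3485 to Roman numerals:
  3485 contains 3×1000 (MMM)
  485 contains 1×400 (CD)
  85 contains 1×50 (L)
  35 contains 3×10 (XXX)
  5 contains 1×5 (V)

MMMCDLXXXV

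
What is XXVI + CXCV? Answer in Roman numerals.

XXVI = 26
CXCV = 195
26 + 195 = 221

CCXXI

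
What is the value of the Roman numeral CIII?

CIII: C=100, I=1, I=1, I=1
100 + 1 + 1 + 1 = 103

103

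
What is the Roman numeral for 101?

Convert 101 to Roman numerals:
  101 contains 1×100 (C)
  1 contains 1×1 (I)

CI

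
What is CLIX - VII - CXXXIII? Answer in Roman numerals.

CLIX = 159, VII = 7, CXXXIII = 133
159 - 7 = 152
152 - 133 = 19

XIX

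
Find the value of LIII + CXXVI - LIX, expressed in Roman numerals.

LIII = 53, CXXVI = 126, LIX = 59
53 + 126 = 179
179 - 59 = 120

CXX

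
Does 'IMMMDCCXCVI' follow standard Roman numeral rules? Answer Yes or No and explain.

'IMMMDCCXCVI': Invalid subtractive combination: IM

No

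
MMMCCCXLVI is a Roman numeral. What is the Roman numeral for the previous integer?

MMMCCCXLVI = 3346, so the previous integer is 3346 - 1 = 3345

MMMCCCXLV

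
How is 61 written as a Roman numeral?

Convert 61 to Roman numerals:
  61 contains 1×50 (L)
  11 contains 1×10 (X)
  1 contains 1×1 (I)

LXI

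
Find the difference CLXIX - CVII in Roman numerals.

CLXIX = 169
CVII = 107
169 - 107 = 62

LXII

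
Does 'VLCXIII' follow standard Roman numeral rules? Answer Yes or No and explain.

'VLCXIII': Invalid subtractive combination: VL

No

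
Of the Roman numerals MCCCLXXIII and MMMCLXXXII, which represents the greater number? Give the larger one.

MCCCLXXIII = 1373
MMMCLXXXII = 3182
3182 is larger

MMMCLXXXII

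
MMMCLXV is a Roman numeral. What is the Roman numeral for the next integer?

MMMCLXV = 3165; next is 3166

MMMCLXVI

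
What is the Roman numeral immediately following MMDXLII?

MMDXLII = 2542; next is 2543

MMDXLIII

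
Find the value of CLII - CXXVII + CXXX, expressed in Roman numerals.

CLII = 152, CXXVII = 127, CXXX = 130
152 - 127 = 25
25 + 130 = 155

CLV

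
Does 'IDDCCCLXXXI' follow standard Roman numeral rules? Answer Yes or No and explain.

'IDDCCCLXXXI': D should not appear more than once

No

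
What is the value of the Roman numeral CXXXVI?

CXXXVI: C=100, X=10, X=10, X=10, V=5, I=1
100 + 10 + 10 + 10 + 5 + 1 = 136

136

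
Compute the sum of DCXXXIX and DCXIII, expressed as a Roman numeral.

DCXXXIX = 639
DCXIII = 613
639 + 613 = 1252

MCCLII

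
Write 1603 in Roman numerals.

Convert 1603 to Roman numerals:
  1603 contains 1×1000 (M)
  603 contains 1×500 (D)
  103 contains 1×100 (C)
  3 contains 3×1 (III)

MDCIII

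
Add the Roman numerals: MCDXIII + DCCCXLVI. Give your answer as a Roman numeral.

MCDXIII = 1413
DCCCXLVI = 846
1413 + 846 = 2259

MMCCLIX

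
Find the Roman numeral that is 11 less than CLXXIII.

CLXXIII = 173
173 - 11 = 162

CLXII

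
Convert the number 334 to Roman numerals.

Convert 334 to Roman numerals:
  334 contains 3×100 (CCC)
  34 contains 3×10 (XXX)
  4 contains 1×4 (IV)

CCCXXXIV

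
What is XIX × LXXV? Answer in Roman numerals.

XIX = 19
LXXV = 75
19 × 75 = 1425

MCDXXV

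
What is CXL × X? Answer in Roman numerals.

CXL = 140
X = 10
140 × 10 = 1400

MCD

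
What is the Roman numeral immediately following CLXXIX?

CLXXIX = 179; next is 180

CLXXX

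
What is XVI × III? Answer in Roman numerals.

XVI = 16
III = 3
16 × 3 = 48

XLVIII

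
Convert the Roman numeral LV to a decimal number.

LV: L=50, V=5
50 + 5 = 55

55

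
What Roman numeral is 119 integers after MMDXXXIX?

MMDXXXIX = 2539
2539 + 119 = 2658

MMDCLVIII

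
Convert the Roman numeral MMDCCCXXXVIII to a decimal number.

MMDCCCXXXVIII: M=1000, M=1000, D=500, C=100, C=100, C=100, X=10, X=10, X=10, V=5, I=1, I=1, I=1
1000 + 1000 + 500 + 100 + 100 + 100 + 10 + 10 + 10 + 5 + 1 + 1 + 1 = 2838

2838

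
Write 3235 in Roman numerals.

Convert 3235 to Roman numerals:
  3235 contains 3×1000 (MMM)
  235 contains 2×100 (CC)
  35 contains 3×10 (XXX)
  5 contains 1×5 (V)

MMMCCXXXV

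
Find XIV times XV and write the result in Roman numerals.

XIV = 14
XV = 15
14 × 15 = 210

CCX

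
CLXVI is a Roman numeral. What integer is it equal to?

CLXVI: C=100, L=50, X=10, V=5, I=1
100 + 50 + 10 + 5 + 1 = 166

166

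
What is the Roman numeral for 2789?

Convert 2789 to Roman numerals:
  2789 contains 2×1000 (MM)
  789 contains 1×500 (D)
  289 contains 2×100 (CC)
  89 contains 1×50 (L)
  39 contains 3×10 (XXX)
  9 contains 1×9 (IX)

MMDCCLXXXIX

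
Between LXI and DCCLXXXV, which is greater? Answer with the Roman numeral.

LXI = 61
DCCLXXXV = 785
785 is larger

DCCLXXXV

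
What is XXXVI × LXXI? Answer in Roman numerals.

XXXVI = 36
LXXI = 71
36 × 71 = 2556

MMDLVI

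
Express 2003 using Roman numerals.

Convert 2003 to Roman numerals:
  2003 contains 2×1000 (MM)
  3 contains 3×1 (III)

MMIII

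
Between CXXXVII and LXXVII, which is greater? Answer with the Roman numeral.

CXXXVII = 137
LXXVII = 77
137 is larger

CXXXVII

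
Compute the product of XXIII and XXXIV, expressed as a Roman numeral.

XXIII = 23
XXXIV = 34
23 × 34 = 782

DCCLXXXII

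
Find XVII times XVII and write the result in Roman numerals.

XVII = 17
XVII = 17
17 × 17 = 289

CCLXXXIX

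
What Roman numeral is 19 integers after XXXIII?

XXXIII = 33
33 + 19 = 52

LII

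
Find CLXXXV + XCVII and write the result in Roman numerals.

CLXXXV = 185
XCVII = 97
185 + 97 = 282

CCLXXXII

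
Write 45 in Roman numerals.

Convert 45 to Roman numerals:
  45 contains 1×40 (XL)
  5 contains 1×5 (V)

XLV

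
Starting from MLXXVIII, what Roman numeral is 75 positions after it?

MLXXVIII = 1078
1078 + 75 = 1153

MCLIII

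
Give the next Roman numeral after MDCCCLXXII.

MDCCCLXXII = 1872, so the next integer is 1872 + 1 = 1873

MDCCCLXXIII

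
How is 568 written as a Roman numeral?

Convert 568 to Roman numerals:
  568 contains 1×500 (D)
  68 contains 1×50 (L)
  18 contains 1×10 (X)
  8 contains 1×5 (V)
  3 contains 3×1 (III)

DLXVIII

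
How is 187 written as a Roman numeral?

Convert 187 to Roman numerals:
  187 contains 1×100 (C)
  87 contains 1×50 (L)
  37 contains 3×10 (XXX)
  7 contains 1×5 (V)
  2 contains 2×1 (II)

CLXXXVII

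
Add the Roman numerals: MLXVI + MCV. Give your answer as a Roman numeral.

MLXVI = 1066
MCV = 1105
1066 + 1105 = 2171

MMCLXXI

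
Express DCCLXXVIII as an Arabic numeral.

DCCLXXVIII: D=500, C=100, C=100, L=50, X=10, X=10, V=5, I=1, I=1, I=1
500 + 100 + 100 + 50 + 10 + 10 + 5 + 1 + 1 + 1 = 778

778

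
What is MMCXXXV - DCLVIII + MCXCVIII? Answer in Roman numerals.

MMCXXXV = 2135, DCLVIII = 658, MCXCVIII = 1198
2135 - 658 = 1477
1477 + 1198 = 2675

MMDCLXXV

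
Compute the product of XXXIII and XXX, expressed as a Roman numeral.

XXXIII = 33
XXX = 30
33 × 30 = 990

CMXC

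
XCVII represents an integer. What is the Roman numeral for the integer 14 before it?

XCVII = 97
97 - 14 = 83

LXXXIII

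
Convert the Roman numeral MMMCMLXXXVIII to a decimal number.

MMMCMLXXXVIII: M=1000, M=1000, M=1000, CM=900, L=50, X=10, X=10, X=10, V=5, I=1, I=1, I=1
1000 + 1000 + 1000 + 900 + 50 + 10 + 10 + 10 + 5 + 1 + 1 + 1 = 3988

3988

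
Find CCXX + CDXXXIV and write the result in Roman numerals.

CCXX = 220
CDXXXIV = 434
220 + 434 = 654

DCLIV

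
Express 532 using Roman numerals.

Convert 532 to Roman numerals:
  532 contains 1×500 (D)
  32 contains 3×10 (XXX)
  2 contains 2×1 (II)

DXXXII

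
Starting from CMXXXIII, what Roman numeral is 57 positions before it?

CMXXXIII = 933
933 - 57 = 876

DCCCLXXVI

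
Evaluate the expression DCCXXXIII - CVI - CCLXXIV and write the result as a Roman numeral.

DCCXXXIII = 733, CVI = 106, CCLXXIV = 274
733 - 106 = 627
627 - 274 = 353

CCCLIII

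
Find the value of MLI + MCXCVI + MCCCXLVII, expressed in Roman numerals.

MLI = 1051, MCXCVI = 1196, MCCCXLVII = 1347
1051 + 1196 = 2247
2247 + 1347 = 3594

MMMDXCIV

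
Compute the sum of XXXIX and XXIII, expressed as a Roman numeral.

XXXIX = 39
XXIII = 23
39 + 23 = 62

LXII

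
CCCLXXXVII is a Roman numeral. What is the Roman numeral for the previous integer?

CCCLXXXVII = 387; previous is 386

CCCLXXXVI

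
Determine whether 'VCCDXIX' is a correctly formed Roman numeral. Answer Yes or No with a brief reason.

'VCCDXIX': Invalid subtractive combination: VC

No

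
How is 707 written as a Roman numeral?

Convert 707 to Roman numerals:
  707 contains 1×500 (D)
  207 contains 2×100 (CC)
  7 contains 1×5 (V)
  2 contains 2×1 (II)

DCCVII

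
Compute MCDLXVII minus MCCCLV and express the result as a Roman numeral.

MCDLXVII = 1467
MCCCLV = 1355
1467 - 1355 = 112

CXII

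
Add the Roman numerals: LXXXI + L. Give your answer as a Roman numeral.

LXXXI = 81
L = 50
81 + 50 = 131

CXXXI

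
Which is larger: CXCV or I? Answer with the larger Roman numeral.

CXCV = 195
I = 1
195 is larger

CXCV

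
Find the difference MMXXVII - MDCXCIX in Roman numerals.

MMXXVII = 2027
MDCXCIX = 1699
2027 - 1699 = 328

CCCXXVIII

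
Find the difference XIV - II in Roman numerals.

XIV = 14
II = 2
14 - 2 = 12

XII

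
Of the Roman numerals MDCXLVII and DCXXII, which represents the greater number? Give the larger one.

MDCXLVII = 1647
DCXXII = 622
1647 is larger

MDCXLVII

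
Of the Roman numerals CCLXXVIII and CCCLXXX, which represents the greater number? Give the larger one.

CCLXXVIII = 278
CCCLXXX = 380
380 is larger

CCCLXXX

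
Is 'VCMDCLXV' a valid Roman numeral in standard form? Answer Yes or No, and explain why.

'VCMDCLXV': V should not appear more than once

No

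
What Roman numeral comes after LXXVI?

LXXVI = 76, so the next integer is 76 + 1 = 77

LXXVII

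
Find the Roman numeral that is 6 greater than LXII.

LXII = 62
62 + 6 = 68

LXVIII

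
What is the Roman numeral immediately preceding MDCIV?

MDCIV = 1604; previous is 1603

MDCIII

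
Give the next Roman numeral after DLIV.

DLIV = 554; next is 555

DLV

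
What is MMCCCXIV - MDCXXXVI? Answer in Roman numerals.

MMCCCXIV = 2314
MDCXXXVI = 1636
2314 - 1636 = 678

DCLXXVIII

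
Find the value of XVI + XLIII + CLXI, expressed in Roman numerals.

XVI = 16, XLIII = 43, CLXI = 161
16 + 43 = 59
59 + 161 = 220

CCXX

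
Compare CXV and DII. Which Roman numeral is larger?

CXV = 115
DII = 502
502 is larger

DII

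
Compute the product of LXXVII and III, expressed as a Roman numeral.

LXXVII = 77
III = 3
77 × 3 = 231

CCXXXI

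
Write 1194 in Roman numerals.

Convert 1194 to Roman numerals:
  1194 contains 1×1000 (M)
  194 contains 1×100 (C)
  94 contains 1×90 (XC)
  4 contains 1×4 (IV)

MCXCIV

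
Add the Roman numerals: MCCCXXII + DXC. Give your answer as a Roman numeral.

MCCCXXII = 1322
DXC = 590
1322 + 590 = 1912

MCMXII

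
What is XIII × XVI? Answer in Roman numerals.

XIII = 13
XVI = 16
13 × 16 = 208

CCVIII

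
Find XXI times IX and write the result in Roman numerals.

XXI = 21
IX = 9
21 × 9 = 189

CLXXXIX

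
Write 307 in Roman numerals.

Convert 307 to Roman numerals:
  307 contains 3×100 (CCC)
  7 contains 1×5 (V)
  2 contains 2×1 (II)

CCCVII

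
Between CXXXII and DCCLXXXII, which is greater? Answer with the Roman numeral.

CXXXII = 132
DCCLXXXII = 782
782 is larger

DCCLXXXII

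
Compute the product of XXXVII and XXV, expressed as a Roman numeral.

XXXVII = 37
XXV = 25
37 × 25 = 925

CMXXV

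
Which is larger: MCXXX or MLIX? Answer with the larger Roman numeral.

MCXXX = 1130
MLIX = 1059
1130 is larger

MCXXX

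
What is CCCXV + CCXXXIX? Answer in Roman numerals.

CCCXV = 315
CCXXXIX = 239
315 + 239 = 554

DLIV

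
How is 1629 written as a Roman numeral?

Convert 1629 to Roman numerals:
  1629 contains 1×1000 (M)
  629 contains 1×500 (D)
  129 contains 1×100 (C)
  29 contains 2×10 (XX)
  9 contains 1×9 (IX)

MDCXXIX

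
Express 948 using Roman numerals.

Convert 948 to Roman numerals:
  948 contains 1×900 (CM)
  48 contains 1×40 (XL)
  8 contains 1×5 (V)
  3 contains 3×1 (III)

CMXLVIII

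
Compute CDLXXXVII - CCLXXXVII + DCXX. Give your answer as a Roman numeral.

CDLXXXVII = 487, CCLXXXVII = 287, DCXX = 620
487 - 287 = 200
200 + 620 = 820

DCCCXX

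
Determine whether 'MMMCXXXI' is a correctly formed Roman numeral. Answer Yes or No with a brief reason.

'MMMCXXXI': Check the rules: uses only the symbols I, V, X, L, C, D, M; no symbol is repeated more than three times in a row; V, L and D each appear at most once; no smaller symbol precedes a larger one (values never increase from left to right). Value: M (1000) + M (1000) + M (1000) + C (100) + X (10) + X (10) + X (10) + I (1) = 3131. So it is a valid standard Roman numeral.

Yes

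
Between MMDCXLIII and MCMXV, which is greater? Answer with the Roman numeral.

MMDCXLIII = 2643
MCMXV = 1915
2643 is larger

MMDCXLIII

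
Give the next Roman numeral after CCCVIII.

CCCVIII = 308, so the next integer is 308 + 1 = 309

CCCIX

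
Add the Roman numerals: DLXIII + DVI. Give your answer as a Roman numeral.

DLXIII = 563
DVI = 506
563 + 506 = 1069

MLXIX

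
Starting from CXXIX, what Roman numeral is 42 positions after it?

CXXIX = 129
129 + 42 = 171

CLXXI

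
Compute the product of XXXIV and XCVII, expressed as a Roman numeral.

XXXIV = 34
XCVII = 97
34 × 97 = 3298

MMMCCXCVIII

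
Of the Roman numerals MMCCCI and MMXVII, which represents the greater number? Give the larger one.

MMCCCI = 2301
MMXVII = 2017
2301 is larger

MMCCCI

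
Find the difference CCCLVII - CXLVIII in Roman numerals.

CCCLVII = 357
CXLVIII = 148
357 - 148 = 209

CCIX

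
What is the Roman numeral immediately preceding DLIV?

DLIV = 554, so the previous integer is 554 - 1 = 553

DLIII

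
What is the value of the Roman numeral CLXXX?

CLXXX: C=100, L=50, X=10, X=10, X=10
100 + 50 + 10 + 10 + 10 = 180

180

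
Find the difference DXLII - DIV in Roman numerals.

DXLII = 542
DIV = 504
542 - 504 = 38

XXXVIII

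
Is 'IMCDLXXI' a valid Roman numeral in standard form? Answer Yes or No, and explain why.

'IMCDLXXI': Invalid subtractive combination: IM

No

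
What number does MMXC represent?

MMXC: M=1000, M=1000, XC=90
1000 + 1000 + 90 = 2090

2090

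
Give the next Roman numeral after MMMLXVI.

MMMLXVI = 3066; next is 3067

MMMLXVII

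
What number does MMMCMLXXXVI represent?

MMMCMLXXXVI: M=1000, M=1000, M=1000, CM=900, L=50, X=10, X=10, X=10, V=5, I=1
1000 + 1000 + 1000 + 900 + 50 + 10 + 10 + 10 + 5 + 1 = 3986

3986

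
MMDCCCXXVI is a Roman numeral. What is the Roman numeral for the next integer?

MMDCCCXXVI = 2826; next is 2827

MMDCCCXXVII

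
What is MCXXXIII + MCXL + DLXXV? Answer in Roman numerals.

MCXXXIII = 1133, MCXL = 1140, DLXXV = 575
1133 + 1140 = 2273
2273 + 575 = 2848

MMDCCCXLVIII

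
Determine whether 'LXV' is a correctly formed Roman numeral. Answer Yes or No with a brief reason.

'LXV': Check the rules: uses only the symbols I, V, X, L, C, D, M; no symbol is repeated more than three times in a row; V, L and D each appear at most once; no smaller symbol precedes a larger one (values never increase from left to right). Value: L (50) + X (10) + V (5) = 65. So it is a valid standard Roman numeral.

Yes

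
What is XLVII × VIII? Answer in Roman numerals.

XLVII = 47
VIII = 8
47 × 8 = 376

CCCLXXVI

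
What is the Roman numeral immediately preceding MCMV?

MCMV = 1905; previous is 1904

MCMIV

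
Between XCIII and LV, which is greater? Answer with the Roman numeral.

XCIII = 93
LV = 55
93 is larger

XCIII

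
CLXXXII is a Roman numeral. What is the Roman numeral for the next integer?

CLXXXII = 182, so the next integer is 182 + 1 = 183

CLXXXIII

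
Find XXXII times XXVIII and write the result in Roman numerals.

XXXII = 32
XXVIII = 28
32 × 28 = 896

DCCCXCVI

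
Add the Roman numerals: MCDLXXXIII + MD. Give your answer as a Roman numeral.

MCDLXXXIII = 1483
MD = 1500
1483 + 1500 = 2983

MMCMLXXXIII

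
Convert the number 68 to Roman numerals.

Convert 68 to Roman numerals:
  68 contains 1×50 (L)
  18 contains 1×10 (X)
  8 contains 1×5 (V)
  3 contains 3×1 (III)

LXVIII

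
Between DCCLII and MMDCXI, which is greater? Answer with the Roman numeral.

DCCLII = 752
MMDCXI = 2611
2611 is larger

MMDCXI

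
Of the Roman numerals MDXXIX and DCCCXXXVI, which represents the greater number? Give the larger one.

MDXXIX = 1529
DCCCXXXVI = 836
1529 is larger

MDXXIX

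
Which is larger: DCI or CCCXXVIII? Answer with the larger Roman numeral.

DCI = 601
CCCXXVIII = 328
601 is larger

DCI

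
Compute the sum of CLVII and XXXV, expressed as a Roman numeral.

CLVII = 157
XXXV = 35
157 + 35 = 192

CXCII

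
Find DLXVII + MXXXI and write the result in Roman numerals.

DLXVII = 567
MXXXI = 1031
567 + 1031 = 1598

MDXCVIII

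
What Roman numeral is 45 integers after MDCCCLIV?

MDCCCLIV = 1854
1854 + 45 = 1899

MDCCCXCIX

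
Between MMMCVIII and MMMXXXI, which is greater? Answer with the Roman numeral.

MMMCVIII = 3108
MMMXXXI = 3031
3108 is larger

MMMCVIII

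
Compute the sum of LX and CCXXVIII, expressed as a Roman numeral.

LX = 60
CCXXVIII = 228
60 + 228 = 288

CCLXXXVIII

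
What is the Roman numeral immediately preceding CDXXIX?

CDXXIX = 429; previous is 428

CDXXVIII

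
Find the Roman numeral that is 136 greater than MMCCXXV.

MMCCXXV = 2225
2225 + 136 = 2361

MMCCCLXI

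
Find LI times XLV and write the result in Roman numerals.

LI = 51
XLV = 45
51 × 45 = 2295

MMCCXCV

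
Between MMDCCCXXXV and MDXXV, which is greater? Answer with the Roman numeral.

MMDCCCXXXV = 2835
MDXXV = 1525
2835 is larger

MMDCCCXXXV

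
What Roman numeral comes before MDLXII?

MDLXII = 1562, so the previous integer is 1562 - 1 = 1561

MDLXI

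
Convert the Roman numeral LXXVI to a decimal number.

LXXVI: L=50, X=10, X=10, V=5, I=1
50 + 10 + 10 + 5 + 1 = 76

76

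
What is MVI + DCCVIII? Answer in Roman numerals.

MVI = 1006
DCCVIII = 708
1006 + 708 = 1714

MDCCXIV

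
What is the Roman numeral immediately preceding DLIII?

DLIII = 553; previous is 552

DLII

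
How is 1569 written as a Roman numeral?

Convert 1569 to Roman numerals:
  1569 contains 1×1000 (M)
  569 contains 1×500 (D)
  69 contains 1×50 (L)
  19 contains 1×10 (X)
  9 contains 1×9 (IX)

MDLXIX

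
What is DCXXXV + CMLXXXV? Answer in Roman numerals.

DCXXXV = 635
CMLXXXV = 985
635 + 985 = 1620

MDCXX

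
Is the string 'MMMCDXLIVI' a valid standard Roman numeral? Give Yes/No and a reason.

'MMMCDXLIVI': I cannot come right after the subtractive pair IV: once I is subtracted in IV, the next symbol must be smaller than I

No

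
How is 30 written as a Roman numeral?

Convert 30 to Roman numerals:
  30 contains 3×10 (XXX)

XXX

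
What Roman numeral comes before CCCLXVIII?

CCCLXVIII = 368, so the previous integer is 368 - 1 = 367

CCCLXVII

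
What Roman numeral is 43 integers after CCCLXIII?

CCCLXIII = 363
363 + 43 = 406

CDVI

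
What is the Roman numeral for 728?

Convert 728 to Roman numerals:
  728 contains 1×500 (D)
  228 contains 2×100 (CC)
  28 contains 2×10 (XX)
  8 contains 1×5 (V)
  3 contains 3×1 (III)

DCCXXVIII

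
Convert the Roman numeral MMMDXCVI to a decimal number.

MMMDXCVI: M=1000, M=1000, M=1000, D=500, XC=90, V=5, I=1
1000 + 1000 + 1000 + 500 + 90 + 5 + 1 = 3596

3596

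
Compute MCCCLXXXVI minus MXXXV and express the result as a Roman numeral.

MCCCLXXXVI = 1386
MXXXV = 1035
1386 - 1035 = 351

CCCLI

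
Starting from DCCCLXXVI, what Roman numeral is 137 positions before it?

DCCCLXXVI = 876
876 - 137 = 739

DCCXXXIX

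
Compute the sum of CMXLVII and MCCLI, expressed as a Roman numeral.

CMXLVII = 947
MCCLI = 1251
947 + 1251 = 2198

MMCXCVIII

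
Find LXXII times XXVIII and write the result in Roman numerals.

LXXII = 72
XXVIII = 28
72 × 28 = 2016

MMXVI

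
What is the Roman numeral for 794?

Convert 794 to Roman numerals:
  794 contains 1×500 (D)
  294 contains 2×100 (CC)
  94 contains 1×90 (XC)
  4 contains 1×4 (IV)

DCCXCIV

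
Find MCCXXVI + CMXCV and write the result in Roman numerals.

MCCXXVI = 1226
CMXCV = 995
1226 + 995 = 2221

MMCCXXI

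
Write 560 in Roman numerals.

Convert 560 to Roman numerals:
  560 contains 1×500 (D)
  60 contains 1×50 (L)
  10 contains 1×10 (X)

DLX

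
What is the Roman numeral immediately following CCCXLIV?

CCCXLIV = 344, so the next integer is 344 + 1 = 345

CCCXLV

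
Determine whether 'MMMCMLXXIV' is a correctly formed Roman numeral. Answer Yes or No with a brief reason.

'MMMCMLXXIV': Check the rules: uses only the symbols I, V, X, L, C, D, M; no symbol is repeated more than three times in a row; V, L and D each appear at most once; the only places a smaller symbol precedes a larger one are the allowed subtractive pairs CM, IV, the symbol right after such a pair (if any) is smaller than the pair's first symbol, and otherwise the values never increase from left to right. Value: M (1000) + M (1000) + M (1000) + CM (900) + L (50) + X (10) + X (10) + IV (4) = 3974. So it is a valid standard Roman numeral.

Yes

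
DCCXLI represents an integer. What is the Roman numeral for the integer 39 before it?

DCCXLI = 741
741 - 39 = 702

DCCII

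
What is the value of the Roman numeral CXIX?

CXIX: C=100, X=10, IX=9
100 + 10 + 9 = 119

119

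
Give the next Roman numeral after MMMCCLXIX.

MMMCCLXIX = 3269; next is 3270

MMMCCLXX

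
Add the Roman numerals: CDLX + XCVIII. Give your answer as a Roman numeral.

CDLX = 460
XCVIII = 98
460 + 98 = 558

DLVIII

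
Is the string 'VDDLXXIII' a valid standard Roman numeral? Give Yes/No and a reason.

'VDDLXXIII': D should not appear more than once

No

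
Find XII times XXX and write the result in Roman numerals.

XII = 12
XXX = 30
12 × 30 = 360

CCCLX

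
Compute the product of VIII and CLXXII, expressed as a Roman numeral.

VIII = 8
CLXXII = 172
8 × 172 = 1376

MCCCLXXVI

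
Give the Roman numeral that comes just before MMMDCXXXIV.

MMMDCXXXIV = 3634; previous is 3633

MMMDCXXXIII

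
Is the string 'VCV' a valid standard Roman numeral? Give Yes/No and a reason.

'VCV': V should not appear more than once

No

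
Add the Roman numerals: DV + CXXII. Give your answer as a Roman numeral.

DV = 505
CXXII = 122
505 + 122 = 627

DCXXVII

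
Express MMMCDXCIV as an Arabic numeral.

MMMCDXCIV: M=1000, M=1000, M=1000, CD=400, XC=90, IV=4
1000 + 1000 + 1000 + 400 + 90 + 4 = 3494

3494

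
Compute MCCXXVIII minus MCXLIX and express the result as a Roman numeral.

MCCXXVIII = 1228
MCXLIX = 1149
1228 - 1149 = 79

LXXIX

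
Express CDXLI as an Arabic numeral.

CDXLI: CD=400, XL=40, I=1
400 + 40 + 1 = 441

441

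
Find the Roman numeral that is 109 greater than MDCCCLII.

MDCCCLII = 1852
1852 + 109 = 1961

MCMLXI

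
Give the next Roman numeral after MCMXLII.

MCMXLII = 1942; next is 1943

MCMXLIII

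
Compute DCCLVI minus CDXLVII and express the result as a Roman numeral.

DCCLVI = 756
CDXLVII = 447
756 - 447 = 309

CCCIX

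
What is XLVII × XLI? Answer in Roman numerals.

XLVII = 47
XLI = 41
47 × 41 = 1927

MCMXXVII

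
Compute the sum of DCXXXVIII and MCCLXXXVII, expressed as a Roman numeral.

DCXXXVIII = 638
MCCLXXXVII = 1287
638 + 1287 = 1925

MCMXXV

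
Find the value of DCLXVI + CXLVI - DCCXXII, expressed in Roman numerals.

DCLXVI = 666, CXLVI = 146, DCCXXII = 722
666 + 146 = 812
812 - 722 = 90

XC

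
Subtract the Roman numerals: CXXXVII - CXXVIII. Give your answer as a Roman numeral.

CXXXVII = 137
CXXVIII = 128
137 - 128 = 9

IX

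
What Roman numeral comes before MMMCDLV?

MMMCDLV = 3455; previous is 3454

MMMCDLIV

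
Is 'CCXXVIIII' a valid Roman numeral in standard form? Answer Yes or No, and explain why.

'CCXXVIIII': More than 3 consecutive I's

No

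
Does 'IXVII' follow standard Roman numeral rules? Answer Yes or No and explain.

'IXVII': I (position 1) comes before the larger symbol V (position 3) without being directly in front of it as a subtractive pair; apart from IV, IX, XL, XC, CD and CM, symbols must go from largest to smallest

No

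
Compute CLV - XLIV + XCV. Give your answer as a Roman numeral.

CLV = 155, XLIV = 44, XCV = 95
155 - 44 = 111
111 + 95 = 206

CCVI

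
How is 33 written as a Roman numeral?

Convert 33 to Roman numerals:
  33 contains 3×10 (XXX)
  3 contains 3×1 (III)

XXXIII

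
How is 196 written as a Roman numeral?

Convert 196 to Roman numerals:
  196 contains 1×100 (C)
  96 contains 1×90 (XC)
  6 contains 1×5 (V)
  1 contains 1×1 (I)

CXCVI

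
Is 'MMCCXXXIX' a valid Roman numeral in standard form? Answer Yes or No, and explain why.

'MMCCXXXIX': Check the rules: uses only the symbols I, V, X, L, C, D, M; no symbol is repeated more than three times in a row; V, L and D each appear at most once; the only place a smaller symbol precedes a larger one is the allowed subtractive pair IX, the symbol right after such a pair (if any) is smaller than the pair's first symbol, and otherwise the values never increase from left to right. Value: M (1000) + M (1000) + C (100) + C (100) + X (10) + X (10) + X (10) + IX (9) = 2239. So it is a valid standard Roman numeral.

Yes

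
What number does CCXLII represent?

CCXLII: C=100, C=100, XL=40, I=1, I=1
100 + 100 + 40 + 1 + 1 = 242

242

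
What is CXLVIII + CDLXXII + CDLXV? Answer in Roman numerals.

CXLVIII = 148, CDLXXII = 472, CDLXV = 465
148 + 472 = 620
620 + 465 = 1085

MLXXXV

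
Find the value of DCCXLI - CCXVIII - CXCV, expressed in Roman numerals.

DCCXLI = 741, CCXVIII = 218, CXCV = 195
741 - 218 = 523
523 - 195 = 328

CCCXXVIII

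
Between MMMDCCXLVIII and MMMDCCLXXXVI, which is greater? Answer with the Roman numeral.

MMMDCCXLVIII = 3748
MMMDCCLXXXVI = 3786
3786 is larger

MMMDCCLXXXVI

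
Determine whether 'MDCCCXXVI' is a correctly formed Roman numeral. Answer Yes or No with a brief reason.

'MDCCCXXVI': Check the rules: uses only the symbols I, V, X, L, C, D, M; no symbol is repeated more than three times in a row; V, L and D each appear at most once; no smaller symbol precedes a larger one (values never increase from left to right). Value: M (1000) + D (500) + C (100) + C (100) + C (100) + X (10) + X (10) + V (5) + I (1) = 1826. So it is a valid standard Roman numeral.

Yes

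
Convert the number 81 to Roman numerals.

Convert 81 to Roman numerals:
  81 contains 1×50 (L)
  31 contains 3×10 (XXX)
  1 contains 1×1 (I)

LXXXI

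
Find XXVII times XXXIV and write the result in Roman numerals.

XXVII = 27
XXXIV = 34
27 × 34 = 918

CMXVIII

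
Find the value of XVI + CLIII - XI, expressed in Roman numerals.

XVI = 16, CLIII = 153, XI = 11
16 + 153 = 169
169 - 11 = 158

CLVIII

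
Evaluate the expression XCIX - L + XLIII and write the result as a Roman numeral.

XCIX = 99, L = 50, XLIII = 43
99 - 50 = 49
49 + 43 = 92

XCII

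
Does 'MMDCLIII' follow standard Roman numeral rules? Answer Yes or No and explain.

'MMDCLIII': Check the rules: uses only the symbols I, V, X, L, C, D, M; no symbol is repeated more than three times in a row; V, L and D each appear at most once; no smaller symbol precedes a larger one (values never increase from left to right). Value: M (1000) + M (1000) + D (500) + C (100) + L (50) + I (1) + I (1) + I (1) = 2653. So it is a valid standard Roman numeral.

Yes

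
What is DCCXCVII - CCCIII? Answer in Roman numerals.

DCCXCVII = 797
CCCIII = 303
797 - 303 = 494

CDXCIV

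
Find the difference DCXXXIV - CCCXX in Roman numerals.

DCXXXIV = 634
CCCXX = 320
634 - 320 = 314

CCCXIV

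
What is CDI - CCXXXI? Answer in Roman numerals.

CDI = 401
CCXXXI = 231
401 - 231 = 170

CLXX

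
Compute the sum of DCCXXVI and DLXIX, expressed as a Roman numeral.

DCCXXVI = 726
DLXIX = 569
726 + 569 = 1295

MCCXCV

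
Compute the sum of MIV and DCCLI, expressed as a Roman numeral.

MIV = 1004
DCCLI = 751
1004 + 751 = 1755

MDCCLV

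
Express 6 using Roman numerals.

Convert 6 to Roman numerals:
  6 contains 1×5 (V)
  1 contains 1×1 (I)

VI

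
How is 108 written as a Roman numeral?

Convert 108 to Roman numerals:
  108 contains 1×100 (C)
  8 contains 1×5 (V)
  3 contains 3×1 (III)

CVIII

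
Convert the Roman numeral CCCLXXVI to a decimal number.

CCCLXXVI: C=100, C=100, C=100, L=50, X=10, X=10, V=5, I=1
100 + 100 + 100 + 50 + 10 + 10 + 5 + 1 = 376

376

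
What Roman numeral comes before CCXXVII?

CCXXVII = 227, so the previous integer is 227 - 1 = 226

CCXXVI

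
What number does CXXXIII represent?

CXXXIII: C=100, X=10, X=10, X=10, I=1, I=1, I=1
100 + 10 + 10 + 10 + 1 + 1 + 1 = 133

133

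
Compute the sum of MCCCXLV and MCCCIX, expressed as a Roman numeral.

MCCCXLV = 1345
MCCCIX = 1309
1345 + 1309 = 2654

MMDCLIV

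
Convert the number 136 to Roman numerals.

Convert 136 to Roman numerals:
  136 contains 1×100 (C)
  36 contains 3×10 (XXX)
  6 contains 1×5 (V)
  1 contains 1×1 (I)

CXXXVI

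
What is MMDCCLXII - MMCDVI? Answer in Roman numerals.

MMDCCLXII = 2762
MMCDVI = 2406
2762 - 2406 = 356

CCCLVI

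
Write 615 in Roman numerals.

Convert 615 to Roman numerals:
  615 contains 1×500 (D)
  115 contains 1×100 (C)
  15 contains 1×10 (X)
  5 contains 1×5 (V)

DCXV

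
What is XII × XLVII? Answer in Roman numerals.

XII = 12
XLVII = 47
12 × 47 = 564

DLXIV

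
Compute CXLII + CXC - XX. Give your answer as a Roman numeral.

CXLII = 142, CXC = 190, XX = 20
142 + 190 = 332
332 - 20 = 312

CCCXII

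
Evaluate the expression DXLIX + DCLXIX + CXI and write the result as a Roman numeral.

DXLIX = 549, DCLXIX = 669, CXI = 111
549 + 669 = 1218
1218 + 111 = 1329

MCCCXXIX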